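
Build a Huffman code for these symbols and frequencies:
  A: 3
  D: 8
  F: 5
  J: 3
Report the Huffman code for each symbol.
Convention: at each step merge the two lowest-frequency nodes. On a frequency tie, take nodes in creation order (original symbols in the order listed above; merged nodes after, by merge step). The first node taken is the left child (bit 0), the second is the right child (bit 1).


Huffman tree construction:
Step 1: Merge A(3) + J(3) = 6
Step 2: Merge F(5) + (A+J)(6) = 11
Step 3: Merge D(8) + (F+(A+J))(11) = 19
Read each symbol's code off the tree from the root (left child = 0, right child = 1).

Codes:
  A: 110 (length 3)
  D: 0 (length 1)
  F: 10 (length 2)
  J: 111 (length 3)
Average code length: 36/19 = 1.8947 bits/symbol


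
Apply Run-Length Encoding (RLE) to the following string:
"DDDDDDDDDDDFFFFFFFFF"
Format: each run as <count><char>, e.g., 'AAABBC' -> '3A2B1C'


Scanning runs left to right:
  i=0: run of 'D' x 11 -> '11D'
  i=11: run of 'F' x 9 -> '9F'

RLE = 11D9F


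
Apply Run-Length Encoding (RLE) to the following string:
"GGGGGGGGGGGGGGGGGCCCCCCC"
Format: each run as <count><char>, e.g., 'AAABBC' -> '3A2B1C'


Scanning runs left to right:
  i=0: run of 'G' x 17 -> '17G'
  i=17: run of 'C' x 7 -> '7C'

RLE = 17G7C


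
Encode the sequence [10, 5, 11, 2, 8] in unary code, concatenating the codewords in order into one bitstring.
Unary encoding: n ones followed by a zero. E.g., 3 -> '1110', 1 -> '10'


Encode each number as n ones followed by a terminating 0:
  10 -> 11111111110 (11 bits)
  5 -> 111110 (6 bits)
  11 -> 111111111110 (12 bits)
  2 -> 110 (3 bits)
  8 -> 111111110 (9 bits)
Total length = 11 + 6 + 12 + 3 + 9 = 41 bits.

Unary([10, 5, 11, 2, 8]) = 11111111110111110111111111110110111111110 (41 bits)


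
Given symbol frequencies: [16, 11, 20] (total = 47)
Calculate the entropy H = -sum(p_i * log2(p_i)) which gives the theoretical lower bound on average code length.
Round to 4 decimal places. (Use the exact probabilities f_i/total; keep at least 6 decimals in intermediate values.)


Per-symbol terms -p_i * log2(p_i) with p_i = f_i/47:
  p = 16/47 = 0.340426: log2(p) = -1.554589, -p*log2(p) = 0.529222
  p = 11/47 = 0.234043: log2(p) = -2.095157, -p*log2(p) = 0.490356
  p = 20/47 = 0.425532: log2(p) = -1.232661, -p*log2(p) = 0.524536
H = 0.529222 + 0.490356 + 0.524536 = 1.544114

H = 1.5441 bits/symbol


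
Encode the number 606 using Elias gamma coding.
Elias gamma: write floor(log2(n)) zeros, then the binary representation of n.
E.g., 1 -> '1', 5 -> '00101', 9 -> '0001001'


num_bits = floor(log2(606)) + 1 = 10
leading_zeros = num_bits - 1 = 9
binary(606) = 1001011110

Elias gamma(606) = '000000000' + '1001011110' = 0000000001001011110 (19 bits)


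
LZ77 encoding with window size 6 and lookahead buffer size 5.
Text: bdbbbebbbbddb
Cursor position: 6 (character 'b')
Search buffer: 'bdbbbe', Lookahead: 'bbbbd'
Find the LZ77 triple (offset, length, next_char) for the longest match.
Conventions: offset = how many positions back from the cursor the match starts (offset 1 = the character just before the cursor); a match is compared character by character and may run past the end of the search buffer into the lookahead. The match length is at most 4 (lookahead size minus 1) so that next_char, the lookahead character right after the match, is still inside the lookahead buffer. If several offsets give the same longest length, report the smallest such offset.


Try each offset into the search buffer:
  offset=1 (pos 5, char 'e'): match length 0
  offset=2 (pos 4, char 'b'): match length 1
  offset=3 (pos 3, char 'b'): match length 2
  offset=4 (pos 2, char 'b'): match length 3
  offset=5 (pos 1, char 'd'): match length 0
  offset=6 (pos 0, char 'b'): match length 1
Longest match has length 3 at offset 4.
next_char = character at position 6 + 3 = 9 -> 'b'

Best match: offset=4, length=3 (matching 'bbb' starting at position 2)
LZ77 triple: (4, 3, 'b')


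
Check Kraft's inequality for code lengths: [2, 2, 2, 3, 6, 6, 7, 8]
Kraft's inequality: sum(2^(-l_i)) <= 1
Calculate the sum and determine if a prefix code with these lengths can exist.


Sum = 2^(-2) + 2^(-2) + 2^(-2) + 2^(-3) + 2^(-6) + 2^(-6) + 2^(-7) + 2^(-8)
    = 0.25 + 0.25 + 0.25 + 0.125 + 0.015625 + 0.015625 + 0.0078125 + 0.00390625
    = 235/256 = 0.91796875
Since 0.91796875 <= 1, Kraft's inequality IS satisfied.
A prefix code with these lengths CAN exist.

Kraft sum = 0.91796875. Satisfied.


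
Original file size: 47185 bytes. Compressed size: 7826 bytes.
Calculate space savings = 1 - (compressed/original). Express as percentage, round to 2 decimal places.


ratio = compressed/original = 7826/47185 = 0.165858
savings = 1 - ratio = 1 - 0.165858 = 0.834142
as a percentage: 0.834142 * 100 = 83.41%

Space savings = 1 - 7826/47185 = 83.41%


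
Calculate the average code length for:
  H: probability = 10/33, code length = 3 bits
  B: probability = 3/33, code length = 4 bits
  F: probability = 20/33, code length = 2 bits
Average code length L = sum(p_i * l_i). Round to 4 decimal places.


Weighted contributions p_i * l_i:
  H: (10/33) * 3 = 30/33
  B: (3/33) * 4 = 12/33
  F: (20/33) * 2 = 40/33
Sum = (30 + 12 + 40)/33 = 82/33

L = 82/33 = 2.4848 bits/symbol


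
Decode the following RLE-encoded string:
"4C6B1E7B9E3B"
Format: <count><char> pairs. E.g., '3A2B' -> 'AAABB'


Expanding each <count><char> pair:
  4C -> 'CCCC'
  6B -> 'BBBBBB'
  1E -> 'E'
  7B -> 'BBBBBBB'
  9E -> 'EEEEEEEEE'
  3B -> 'BBB'

Decoded = CCCCBBBBBBEBBBBBBBEEEEEEEEEBBB


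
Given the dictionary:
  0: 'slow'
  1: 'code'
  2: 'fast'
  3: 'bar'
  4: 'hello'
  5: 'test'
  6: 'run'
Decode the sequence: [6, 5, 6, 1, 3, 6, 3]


Look up each index in the dictionary:
  6 -> 'run'
  5 -> 'test'
  6 -> 'run'
  1 -> 'code'
  3 -> 'bar'
  6 -> 'run'
  3 -> 'bar'

Decoded: "run test run code bar run bar"


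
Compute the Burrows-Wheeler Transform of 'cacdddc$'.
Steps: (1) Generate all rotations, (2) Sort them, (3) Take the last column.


Rotations (sorted):
  0: $cacdddc -> last char: c
  1: acdddc$c -> last char: c
  2: c$cacddd -> last char: d
  3: cacdddc$ -> last char: $
  4: cdddc$ca -> last char: a
  5: dc$cacdd -> last char: d
  6: ddc$cacd -> last char: d
  7: dddc$cac -> last char: c


BWT = ccd$addc


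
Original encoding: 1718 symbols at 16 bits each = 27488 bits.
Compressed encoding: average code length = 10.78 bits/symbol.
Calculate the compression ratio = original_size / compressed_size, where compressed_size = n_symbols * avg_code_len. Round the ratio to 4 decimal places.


original_size = n_symbols * orig_bits = 1718 * 16 = 27488 bits
compressed_size = n_symbols * avg_code_len = 1718 * 10.78 = 18520.04 bits
ratio = original_size / compressed_size = 27488 / 18520.04 = 1.4842

Compression ratio = 1.4842


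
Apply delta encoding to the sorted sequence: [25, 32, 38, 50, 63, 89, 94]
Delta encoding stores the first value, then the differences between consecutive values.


First value: 25
Deltas:
  32 - 25 = 7
  38 - 32 = 6
  50 - 38 = 12
  63 - 50 = 13
  89 - 63 = 26
  94 - 89 = 5


Delta encoded: [25, 7, 6, 12, 13, 26, 5]


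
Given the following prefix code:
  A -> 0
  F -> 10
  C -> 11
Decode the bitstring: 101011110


Decoding step by step:
Bits 10 -> F
Bits 10 -> F
Bits 11 -> C
Bits 11 -> C
Bits 0 -> A


Decoded message: FFCCA


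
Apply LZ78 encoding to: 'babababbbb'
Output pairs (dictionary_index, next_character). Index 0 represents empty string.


LZ78 encoding steps:
Dictionary: {0: ''}
Step 1: w='' (idx 0), next='b' -> output (0, 'b'), add 'b' as idx 1
Step 2: w='' (idx 0), next='a' -> output (0, 'a'), add 'a' as idx 2
Step 3: w='b' (idx 1), next='a' -> output (1, 'a'), add 'ba' as idx 3
Step 4: w='ba' (idx 3), next='b' -> output (3, 'b'), add 'bab' as idx 4
Step 5: w='b' (idx 1), next='b' -> output (1, 'b'), add 'bb' as idx 5
Step 6: w='b' (idx 1), end of input -> output (1, '')


Encoded: [(0, 'b'), (0, 'a'), (1, 'a'), (3, 'b'), (1, 'b'), (1, '')]


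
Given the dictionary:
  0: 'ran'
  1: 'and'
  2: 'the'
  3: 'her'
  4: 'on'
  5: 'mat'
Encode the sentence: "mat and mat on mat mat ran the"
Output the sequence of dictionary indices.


Look up each word in the dictionary:
  'mat' -> 5
  'and' -> 1
  'mat' -> 5
  'on' -> 4
  'mat' -> 5
  'mat' -> 5
  'ran' -> 0
  'the' -> 2

Encoded: [5, 1, 5, 4, 5, 5, 0, 2]


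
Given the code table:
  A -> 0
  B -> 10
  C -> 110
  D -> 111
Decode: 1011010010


Decoding:
10 -> B
110 -> C
10 -> B
0 -> A
10 -> B


Result: BCBAB


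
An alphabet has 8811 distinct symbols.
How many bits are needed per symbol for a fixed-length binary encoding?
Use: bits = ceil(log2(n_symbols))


log2(8811) = 13.1051
Bracket: 2^13 = 8192 < 8811 <= 2^14 = 16384
So ceil(log2(8811)) = 14

bits = ceil(log2(8811)) = ceil(13.1051) = 14 bits


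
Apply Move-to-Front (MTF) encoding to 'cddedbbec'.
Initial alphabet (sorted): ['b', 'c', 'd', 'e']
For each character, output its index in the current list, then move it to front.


MTF encoding:
'c': index 1 in ['b', 'c', 'd', 'e'] -> ['c', 'b', 'd', 'e']
'd': index 2 in ['c', 'b', 'd', 'e'] -> ['d', 'c', 'b', 'e']
'd': index 0 in ['d', 'c', 'b', 'e'] -> ['d', 'c', 'b', 'e']
'e': index 3 in ['d', 'c', 'b', 'e'] -> ['e', 'd', 'c', 'b']
'd': index 1 in ['e', 'd', 'c', 'b'] -> ['d', 'e', 'c', 'b']
'b': index 3 in ['d', 'e', 'c', 'b'] -> ['b', 'd', 'e', 'c']
'b': index 0 in ['b', 'd', 'e', 'c'] -> ['b', 'd', 'e', 'c']
'e': index 2 in ['b', 'd', 'e', 'c'] -> ['e', 'b', 'd', 'c']
'c': index 3 in ['e', 'b', 'd', 'c'] -> ['c', 'e', 'b', 'd']


Output: [1, 2, 0, 3, 1, 3, 0, 2, 3]


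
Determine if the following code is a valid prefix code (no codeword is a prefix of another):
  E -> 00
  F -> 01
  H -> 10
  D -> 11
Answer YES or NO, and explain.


Checking each pair (does one codeword prefix another?):
  E='00' vs F='01': no prefix
  E='00' vs H='10': no prefix
  E='00' vs D='11': no prefix
  F='01' vs E='00': no prefix
  F='01' vs H='10': no prefix
  F='01' vs D='11': no prefix
  H='10' vs E='00': no prefix
  H='10' vs F='01': no prefix
  H='10' vs D='11': no prefix
  D='11' vs E='00': no prefix
  D='11' vs F='01': no prefix
  D='11' vs H='10': no prefix
No violation found over all pairs.

YES -- this is a valid prefix code. No codeword is a prefix of any other codeword.


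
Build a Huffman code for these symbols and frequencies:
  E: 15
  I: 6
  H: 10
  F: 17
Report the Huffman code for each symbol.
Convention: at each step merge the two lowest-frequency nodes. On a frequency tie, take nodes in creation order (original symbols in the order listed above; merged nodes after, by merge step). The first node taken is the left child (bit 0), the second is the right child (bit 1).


Huffman tree construction:
Step 1: Merge I(6) + H(10) = 16
Step 2: Merge E(15) + (I+H)(16) = 31
Step 3: Merge F(17) + (E+(I+H))(31) = 48
Read each symbol's code off the tree from the root (left child = 0, right child = 1).

Codes:
  E: 10 (length 2)
  I: 110 (length 3)
  H: 111 (length 3)
  F: 0 (length 1)
Average code length: 95/48 = 1.9792 bits/symbol


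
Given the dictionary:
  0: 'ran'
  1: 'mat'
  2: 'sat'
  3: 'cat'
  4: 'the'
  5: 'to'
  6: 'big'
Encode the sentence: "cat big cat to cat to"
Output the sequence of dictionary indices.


Look up each word in the dictionary:
  'cat' -> 3
  'big' -> 6
  'cat' -> 3
  'to' -> 5
  'cat' -> 3
  'to' -> 5

Encoded: [3, 6, 3, 5, 3, 5]


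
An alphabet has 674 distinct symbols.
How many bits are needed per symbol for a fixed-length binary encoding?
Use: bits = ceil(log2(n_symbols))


log2(674) = 9.3966
Bracket: 2^9 = 512 < 674 <= 2^10 = 1024
So ceil(log2(674)) = 10

bits = ceil(log2(674)) = ceil(9.3966) = 10 bits


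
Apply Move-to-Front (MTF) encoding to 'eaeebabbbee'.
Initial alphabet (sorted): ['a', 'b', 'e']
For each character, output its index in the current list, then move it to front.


MTF encoding:
'e': index 2 in ['a', 'b', 'e'] -> ['e', 'a', 'b']
'a': index 1 in ['e', 'a', 'b'] -> ['a', 'e', 'b']
'e': index 1 in ['a', 'e', 'b'] -> ['e', 'a', 'b']
'e': index 0 in ['e', 'a', 'b'] -> ['e', 'a', 'b']
'b': index 2 in ['e', 'a', 'b'] -> ['b', 'e', 'a']
'a': index 2 in ['b', 'e', 'a'] -> ['a', 'b', 'e']
'b': index 1 in ['a', 'b', 'e'] -> ['b', 'a', 'e']
'b': index 0 in ['b', 'a', 'e'] -> ['b', 'a', 'e']
'b': index 0 in ['b', 'a', 'e'] -> ['b', 'a', 'e']
'e': index 2 in ['b', 'a', 'e'] -> ['e', 'b', 'a']
'e': index 0 in ['e', 'b', 'a'] -> ['e', 'b', 'a']


Output: [2, 1, 1, 0, 2, 2, 1, 0, 0, 2, 0]


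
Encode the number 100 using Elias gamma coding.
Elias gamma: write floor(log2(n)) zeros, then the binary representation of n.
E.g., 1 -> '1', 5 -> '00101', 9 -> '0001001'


num_bits = floor(log2(100)) + 1 = 7
leading_zeros = num_bits - 1 = 6
binary(100) = 1100100

Elias gamma(100) = '000000' + '1100100' = 0000001100100 (13 bits)


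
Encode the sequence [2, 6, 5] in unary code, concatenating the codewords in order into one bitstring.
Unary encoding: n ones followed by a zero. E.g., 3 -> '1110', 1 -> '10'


Encode each number as n ones followed by a terminating 0:
  2 -> 110 (3 bits)
  6 -> 1111110 (7 bits)
  5 -> 111110 (6 bits)
Total length = 3 + 7 + 6 = 16 bits.

Unary([2, 6, 5]) = 1101111110111110 (16 bits)


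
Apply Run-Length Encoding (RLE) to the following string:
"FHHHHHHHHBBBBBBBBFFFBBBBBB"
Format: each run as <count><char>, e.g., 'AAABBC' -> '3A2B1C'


Scanning runs left to right:
  i=0: run of 'F' x 1 -> '1F'
  i=1: run of 'H' x 8 -> '8H'
  i=9: run of 'B' x 8 -> '8B'
  i=17: run of 'F' x 3 -> '3F'
  i=20: run of 'B' x 6 -> '6B'

RLE = 1F8H8B3F6B


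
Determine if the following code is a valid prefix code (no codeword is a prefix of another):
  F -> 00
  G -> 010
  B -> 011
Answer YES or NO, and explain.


Checking each pair (does one codeword prefix another?):
  F='00' vs G='010': no prefix
  F='00' vs B='011': no prefix
  G='010' vs F='00': no prefix
  G='010' vs B='011': no prefix
  B='011' vs F='00': no prefix
  B='011' vs G='010': no prefix
No violation found over all pairs.

YES -- this is a valid prefix code. No codeword is a prefix of any other codeword.


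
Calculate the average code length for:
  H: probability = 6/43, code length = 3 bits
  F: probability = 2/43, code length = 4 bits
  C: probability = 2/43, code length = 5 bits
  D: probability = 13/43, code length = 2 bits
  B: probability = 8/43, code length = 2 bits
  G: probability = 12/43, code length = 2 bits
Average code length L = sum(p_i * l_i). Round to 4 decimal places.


Weighted contributions p_i * l_i:
  H: (6/43) * 3 = 18/43
  F: (2/43) * 4 = 8/43
  C: (2/43) * 5 = 10/43
  D: (13/43) * 2 = 26/43
  B: (8/43) * 2 = 16/43
  G: (12/43) * 2 = 24/43
Sum = (18 + 8 + 10 + 26 + 16 + 24)/43 = 102/43

L = 102/43 = 2.3721 bits/symbol


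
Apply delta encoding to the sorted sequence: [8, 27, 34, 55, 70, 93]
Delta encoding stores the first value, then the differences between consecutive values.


First value: 8
Deltas:
  27 - 8 = 19
  34 - 27 = 7
  55 - 34 = 21
  70 - 55 = 15
  93 - 70 = 23


Delta encoded: [8, 19, 7, 21, 15, 23]


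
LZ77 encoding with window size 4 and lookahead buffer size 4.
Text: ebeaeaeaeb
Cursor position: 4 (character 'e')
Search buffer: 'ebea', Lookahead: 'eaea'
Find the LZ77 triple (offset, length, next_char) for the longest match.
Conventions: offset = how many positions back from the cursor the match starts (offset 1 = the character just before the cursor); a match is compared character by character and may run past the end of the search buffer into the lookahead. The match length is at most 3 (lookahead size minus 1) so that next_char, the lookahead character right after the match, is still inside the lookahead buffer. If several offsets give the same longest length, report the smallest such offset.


Try each offset into the search buffer:
  offset=1 (pos 3, char 'a'): match length 0
  offset=2 (pos 2, char 'e'): match length 3
  offset=3 (pos 1, char 'b'): match length 0
  offset=4 (pos 0, char 'e'): match length 1
Longest match has length 3 at offset 2.
next_char = character at position 4 + 3 = 7 -> 'a'

Best match: offset=2, length=3 (matching 'eae' starting at position 2)
LZ77 triple: (2, 3, 'a')


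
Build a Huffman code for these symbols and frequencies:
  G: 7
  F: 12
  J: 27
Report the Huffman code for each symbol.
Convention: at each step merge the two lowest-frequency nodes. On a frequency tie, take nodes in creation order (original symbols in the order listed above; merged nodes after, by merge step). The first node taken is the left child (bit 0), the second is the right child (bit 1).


Huffman tree construction:
Step 1: Merge G(7) + F(12) = 19
Step 2: Merge (G+F)(19) + J(27) = 46
Read each symbol's code off the tree from the root (left child = 0, right child = 1).

Codes:
  G: 00 (length 2)
  F: 01 (length 2)
  J: 1 (length 1)
Average code length: 65/46 = 1.4130 bits/symbol


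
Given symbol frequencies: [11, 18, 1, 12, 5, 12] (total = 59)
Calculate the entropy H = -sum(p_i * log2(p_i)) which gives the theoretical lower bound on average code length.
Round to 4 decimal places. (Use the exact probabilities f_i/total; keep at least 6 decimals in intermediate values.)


Per-symbol terms -p_i * log2(p_i) with p_i = f_i/59:
  p = 11/59 = 0.186441: log2(p) = -2.423211, -p*log2(p) = 0.451785
  p = 18/59 = 0.305085: log2(p) = -1.712718, -p*log2(p) = 0.522524
  p = 1/59 = 0.016949: log2(p) = -5.882643, -p*log2(p) = 0.099706
  p = 12/59 = 0.203390: log2(p) = -2.297681, -p*log2(p) = 0.467325
  p = 5/59 = 0.084746: log2(p) = -3.560715, -p*log2(p) = 0.301756
  p = 12/59 = 0.203390: log2(p) = -2.297681, -p*log2(p) = 0.467325
H = 0.451785 + 0.522524 + 0.099706 + 0.467325 + 0.301756 + 0.467325 = 2.310421

H = 2.3104 bits/symbol


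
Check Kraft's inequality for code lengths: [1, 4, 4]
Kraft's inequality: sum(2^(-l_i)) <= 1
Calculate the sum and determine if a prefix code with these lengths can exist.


Sum = 2^(-1) + 2^(-4) + 2^(-4)
    = 0.5 + 0.0625 + 0.0625
    = 10/16 = 0.625
Since 0.625 <= 1, Kraft's inequality IS satisfied.
A prefix code with these lengths CAN exist.

Kraft sum = 0.625. Satisfied.


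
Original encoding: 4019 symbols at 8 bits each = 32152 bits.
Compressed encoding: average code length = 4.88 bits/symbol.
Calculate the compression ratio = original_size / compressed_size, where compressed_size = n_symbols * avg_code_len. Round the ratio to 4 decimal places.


original_size = n_symbols * orig_bits = 4019 * 8 = 32152 bits
compressed_size = n_symbols * avg_code_len = 4019 * 4.88 = 19612.72 bits
ratio = original_size / compressed_size = 32152 / 19612.72 = 1.6393

Compression ratio = 1.6393


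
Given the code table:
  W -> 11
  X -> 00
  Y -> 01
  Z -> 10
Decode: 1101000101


Decoding:
11 -> W
01 -> Y
00 -> X
01 -> Y
01 -> Y


Result: WYXYY


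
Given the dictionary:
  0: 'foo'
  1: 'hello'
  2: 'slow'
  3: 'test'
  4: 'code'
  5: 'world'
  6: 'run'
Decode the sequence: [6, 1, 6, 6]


Look up each index in the dictionary:
  6 -> 'run'
  1 -> 'hello'
  6 -> 'run'
  6 -> 'run'

Decoded: "run hello run run"


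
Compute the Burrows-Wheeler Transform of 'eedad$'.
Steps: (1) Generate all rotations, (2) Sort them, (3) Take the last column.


Rotations (sorted):
  0: $eedad -> last char: d
  1: ad$eed -> last char: d
  2: d$eeda -> last char: a
  3: dad$ee -> last char: e
  4: edad$e -> last char: e
  5: eedad$ -> last char: $


BWT = ddaee$


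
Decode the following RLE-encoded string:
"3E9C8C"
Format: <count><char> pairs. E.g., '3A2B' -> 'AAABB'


Expanding each <count><char> pair:
  3E -> 'EEE'
  9C -> 'CCCCCCCCC'
  8C -> 'CCCCCCCC'

Decoded = EEECCCCCCCCCCCCCCCCC


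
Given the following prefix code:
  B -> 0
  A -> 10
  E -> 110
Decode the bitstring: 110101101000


Decoding step by step:
Bits 110 -> E
Bits 10 -> A
Bits 110 -> E
Bits 10 -> A
Bits 0 -> B
Bits 0 -> B


Decoded message: EAEABB


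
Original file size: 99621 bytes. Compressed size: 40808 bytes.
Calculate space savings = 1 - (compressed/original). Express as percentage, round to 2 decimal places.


ratio = compressed/original = 40808/99621 = 0.409633
savings = 1 - ratio = 1 - 0.409633 = 0.590367
as a percentage: 0.590367 * 100 = 59.04%

Space savings = 1 - 40808/99621 = 59.04%


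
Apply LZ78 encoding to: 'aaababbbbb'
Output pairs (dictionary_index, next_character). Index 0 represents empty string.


LZ78 encoding steps:
Dictionary: {0: ''}
Step 1: w='' (idx 0), next='a' -> output (0, 'a'), add 'a' as idx 1
Step 2: w='a' (idx 1), next='a' -> output (1, 'a'), add 'aa' as idx 2
Step 3: w='' (idx 0), next='b' -> output (0, 'b'), add 'b' as idx 3
Step 4: w='a' (idx 1), next='b' -> output (1, 'b'), add 'ab' as idx 4
Step 5: w='b' (idx 3), next='b' -> output (3, 'b'), add 'bb' as idx 5
Step 6: w='bb' (idx 5), end of input -> output (5, '')


Encoded: [(0, 'a'), (1, 'a'), (0, 'b'), (1, 'b'), (3, 'b'), (5, '')]


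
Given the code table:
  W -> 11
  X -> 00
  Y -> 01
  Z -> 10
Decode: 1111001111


Decoding:
11 -> W
11 -> W
00 -> X
11 -> W
11 -> W


Result: WWXWW


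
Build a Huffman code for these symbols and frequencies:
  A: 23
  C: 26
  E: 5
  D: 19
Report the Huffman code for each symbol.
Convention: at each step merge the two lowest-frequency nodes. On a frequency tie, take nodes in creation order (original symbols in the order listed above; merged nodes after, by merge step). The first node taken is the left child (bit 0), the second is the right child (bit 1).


Huffman tree construction:
Step 1: Merge E(5) + D(19) = 24
Step 2: Merge A(23) + (E+D)(24) = 47
Step 3: Merge C(26) + (A+(E+D))(47) = 73
Read each symbol's code off the tree from the root (left child = 0, right child = 1).

Codes:
  A: 10 (length 2)
  C: 0 (length 1)
  E: 110 (length 3)
  D: 111 (length 3)
Average code length: 144/73 = 1.9726 bits/symbol


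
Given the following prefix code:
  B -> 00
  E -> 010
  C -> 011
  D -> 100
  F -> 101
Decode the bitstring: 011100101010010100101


Decoding step by step:
Bits 011 -> C
Bits 100 -> D
Bits 101 -> F
Bits 010 -> E
Bits 010 -> E
Bits 100 -> D
Bits 101 -> F


Decoded message: CDFEEDF


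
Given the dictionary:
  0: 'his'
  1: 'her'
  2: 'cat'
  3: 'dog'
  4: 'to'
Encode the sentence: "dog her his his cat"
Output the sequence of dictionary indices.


Look up each word in the dictionary:
  'dog' -> 3
  'her' -> 1
  'his' -> 0
  'his' -> 0
  'cat' -> 2

Encoded: [3, 1, 0, 0, 2]


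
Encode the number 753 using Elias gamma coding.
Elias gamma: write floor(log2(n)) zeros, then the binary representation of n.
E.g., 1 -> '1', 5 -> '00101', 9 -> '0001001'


num_bits = floor(log2(753)) + 1 = 10
leading_zeros = num_bits - 1 = 9
binary(753) = 1011110001

Elias gamma(753) = '000000000' + '1011110001' = 0000000001011110001 (19 bits)


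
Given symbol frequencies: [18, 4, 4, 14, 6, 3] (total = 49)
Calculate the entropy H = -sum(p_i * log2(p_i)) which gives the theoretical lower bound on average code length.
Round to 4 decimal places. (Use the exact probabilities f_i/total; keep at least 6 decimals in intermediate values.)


Per-symbol terms -p_i * log2(p_i) with p_i = f_i/49:
  p = 18/49 = 0.367347: log2(p) = -1.444785, -p*log2(p) = 0.530737
  p = 4/49 = 0.081633: log2(p) = -3.614710, -p*log2(p) = 0.295078
  p = 4/49 = 0.081633: log2(p) = -3.614710, -p*log2(p) = 0.295078
  p = 14/49 = 0.285714: log2(p) = -1.807355, -p*log2(p) = 0.516387
  p = 6/49 = 0.122449: log2(p) = -3.029747, -p*log2(p) = 0.370989
  p = 3/49 = 0.061224: log2(p) = -4.029747, -p*log2(p) = 0.246719
H = 0.530737 + 0.295078 + 0.295078 + 0.516387 + 0.370989 + 0.246719 = 2.254988

H = 2.255 bits/symbol


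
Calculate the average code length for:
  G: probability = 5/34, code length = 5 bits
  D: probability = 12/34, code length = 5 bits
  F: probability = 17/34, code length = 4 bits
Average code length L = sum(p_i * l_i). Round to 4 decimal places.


Weighted contributions p_i * l_i:
  G: (5/34) * 5 = 25/34
  D: (12/34) * 5 = 60/34
  F: (17/34) * 4 = 68/34
Sum = (25 + 60 + 68)/34 = 153/34

L = 153/34 = 4.5000 bits/symbol


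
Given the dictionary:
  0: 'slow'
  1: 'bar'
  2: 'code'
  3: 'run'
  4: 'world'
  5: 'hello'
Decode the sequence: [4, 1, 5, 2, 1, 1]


Look up each index in the dictionary:
  4 -> 'world'
  1 -> 'bar'
  5 -> 'hello'
  2 -> 'code'
  1 -> 'bar'
  1 -> 'bar'

Decoded: "world bar hello code bar bar"


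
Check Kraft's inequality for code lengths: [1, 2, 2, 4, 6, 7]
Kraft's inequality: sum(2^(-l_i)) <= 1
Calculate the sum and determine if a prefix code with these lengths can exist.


Sum = 2^(-1) + 2^(-2) + 2^(-2) + 2^(-4) + 2^(-6) + 2^(-7)
    = 0.5 + 0.25 + 0.25 + 0.0625 + 0.015625 + 0.0078125
    = 139/128 = 1.0859375
Since 1.0859375 > 1, Kraft's inequality is NOT satisfied.
A prefix code with these lengths CANNOT exist.

Kraft sum = 1.0859375. Not satisfied.


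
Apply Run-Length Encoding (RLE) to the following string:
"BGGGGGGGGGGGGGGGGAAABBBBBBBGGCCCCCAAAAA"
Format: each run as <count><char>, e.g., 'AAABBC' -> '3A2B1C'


Scanning runs left to right:
  i=0: run of 'B' x 1 -> '1B'
  i=1: run of 'G' x 16 -> '16G'
  i=17: run of 'A' x 3 -> '3A'
  i=20: run of 'B' x 7 -> '7B'
  i=27: run of 'G' x 2 -> '2G'
  i=29: run of 'C' x 5 -> '5C'
  i=34: run of 'A' x 5 -> '5A'

RLE = 1B16G3A7B2G5C5A


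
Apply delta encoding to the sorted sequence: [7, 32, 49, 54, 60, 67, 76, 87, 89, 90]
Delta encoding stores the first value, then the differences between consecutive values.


First value: 7
Deltas:
  32 - 7 = 25
  49 - 32 = 17
  54 - 49 = 5
  60 - 54 = 6
  67 - 60 = 7
  76 - 67 = 9
  87 - 76 = 11
  89 - 87 = 2
  90 - 89 = 1


Delta encoded: [7, 25, 17, 5, 6, 7, 9, 11, 2, 1]


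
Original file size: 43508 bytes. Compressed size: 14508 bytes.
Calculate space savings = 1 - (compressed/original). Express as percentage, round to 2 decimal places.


ratio = compressed/original = 14508/43508 = 0.333456
savings = 1 - ratio = 1 - 0.333456 = 0.666544
as a percentage: 0.666544 * 100 = 66.65%

Space savings = 1 - 14508/43508 = 66.65%


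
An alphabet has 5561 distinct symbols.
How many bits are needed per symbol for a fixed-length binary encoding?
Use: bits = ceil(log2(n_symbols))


log2(5561) = 12.4411
Bracket: 2^12 = 4096 < 5561 <= 2^13 = 8192
So ceil(log2(5561)) = 13

bits = ceil(log2(5561)) = ceil(12.4411) = 13 bits


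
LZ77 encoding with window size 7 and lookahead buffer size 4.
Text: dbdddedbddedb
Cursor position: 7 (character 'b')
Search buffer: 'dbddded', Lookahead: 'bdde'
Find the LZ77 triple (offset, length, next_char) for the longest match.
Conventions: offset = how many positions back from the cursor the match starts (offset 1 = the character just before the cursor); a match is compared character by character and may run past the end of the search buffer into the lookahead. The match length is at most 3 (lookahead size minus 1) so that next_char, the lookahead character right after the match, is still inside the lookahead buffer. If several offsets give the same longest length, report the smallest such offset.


Try each offset into the search buffer:
  offset=1 (pos 6, char 'd'): match length 0
  offset=2 (pos 5, char 'e'): match length 0
  offset=3 (pos 4, char 'd'): match length 0
  offset=4 (pos 3, char 'd'): match length 0
  offset=5 (pos 2, char 'd'): match length 0
  offset=6 (pos 1, char 'b'): match length 3
  offset=7 (pos 0, char 'd'): match length 0
Longest match has length 3 at offset 6.
next_char = character at position 7 + 3 = 10 -> 'e'

Best match: offset=6, length=3 (matching 'bdd' starting at position 1)
LZ77 triple: (6, 3, 'e')


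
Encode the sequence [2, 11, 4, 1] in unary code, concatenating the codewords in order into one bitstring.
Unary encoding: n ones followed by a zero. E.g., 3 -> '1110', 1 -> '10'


Encode each number as n ones followed by a terminating 0:
  2 -> 110 (3 bits)
  11 -> 111111111110 (12 bits)
  4 -> 11110 (5 bits)
  1 -> 10 (2 bits)
Total length = 3 + 12 + 5 + 2 = 22 bits.

Unary([2, 11, 4, 1]) = 1101111111111101111010 (22 bits)


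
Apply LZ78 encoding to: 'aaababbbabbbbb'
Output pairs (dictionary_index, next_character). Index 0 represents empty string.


LZ78 encoding steps:
Dictionary: {0: ''}
Step 1: w='' (idx 0), next='a' -> output (0, 'a'), add 'a' as idx 1
Step 2: w='a' (idx 1), next='a' -> output (1, 'a'), add 'aa' as idx 2
Step 3: w='' (idx 0), next='b' -> output (0, 'b'), add 'b' as idx 3
Step 4: w='a' (idx 1), next='b' -> output (1, 'b'), add 'ab' as idx 4
Step 5: w='b' (idx 3), next='b' -> output (3, 'b'), add 'bb' as idx 5
Step 6: w='ab' (idx 4), next='b' -> output (4, 'b'), add 'abb' as idx 6
Step 7: w='bb' (idx 5), next='b' -> output (5, 'b'), add 'bbb' as idx 7


Encoded: [(0, 'a'), (1, 'a'), (0, 'b'), (1, 'b'), (3, 'b'), (4, 'b'), (5, 'b')]


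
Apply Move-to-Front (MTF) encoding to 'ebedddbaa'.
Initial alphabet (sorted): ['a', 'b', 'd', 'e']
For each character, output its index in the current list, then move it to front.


MTF encoding:
'e': index 3 in ['a', 'b', 'd', 'e'] -> ['e', 'a', 'b', 'd']
'b': index 2 in ['e', 'a', 'b', 'd'] -> ['b', 'e', 'a', 'd']
'e': index 1 in ['b', 'e', 'a', 'd'] -> ['e', 'b', 'a', 'd']
'd': index 3 in ['e', 'b', 'a', 'd'] -> ['d', 'e', 'b', 'a']
'd': index 0 in ['d', 'e', 'b', 'a'] -> ['d', 'e', 'b', 'a']
'd': index 0 in ['d', 'e', 'b', 'a'] -> ['d', 'e', 'b', 'a']
'b': index 2 in ['d', 'e', 'b', 'a'] -> ['b', 'd', 'e', 'a']
'a': index 3 in ['b', 'd', 'e', 'a'] -> ['a', 'b', 'd', 'e']
'a': index 0 in ['a', 'b', 'd', 'e'] -> ['a', 'b', 'd', 'e']


Output: [3, 2, 1, 3, 0, 0, 2, 3, 0]


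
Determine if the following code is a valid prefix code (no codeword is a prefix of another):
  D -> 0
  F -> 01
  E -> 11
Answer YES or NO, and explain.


Checking each pair (does one codeword prefix another?):
  D='0' vs F='01': prefix -- VIOLATION

NO -- this is NOT a valid prefix code. D (0) is a prefix of F (01).


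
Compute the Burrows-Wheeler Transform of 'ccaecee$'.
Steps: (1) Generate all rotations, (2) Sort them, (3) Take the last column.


Rotations (sorted):
  0: $ccaecee -> last char: e
  1: aecee$cc -> last char: c
  2: caecee$c -> last char: c
  3: ccaecee$ -> last char: $
  4: cee$ccae -> last char: e
  5: e$ccaece -> last char: e
  6: ecee$cca -> last char: a
  7: ee$ccaec -> last char: c


BWT = ecc$eeac


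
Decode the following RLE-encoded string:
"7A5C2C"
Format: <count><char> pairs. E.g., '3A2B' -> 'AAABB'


Expanding each <count><char> pair:
  7A -> 'AAAAAAA'
  5C -> 'CCCCC'
  2C -> 'CC'

Decoded = AAAAAAACCCCCCC


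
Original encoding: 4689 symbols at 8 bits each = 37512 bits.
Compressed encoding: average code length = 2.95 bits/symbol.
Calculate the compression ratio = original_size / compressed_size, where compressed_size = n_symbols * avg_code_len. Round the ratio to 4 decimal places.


original_size = n_symbols * orig_bits = 4689 * 8 = 37512 bits
compressed_size = n_symbols * avg_code_len = 4689 * 2.95 = 13832.55 bits
ratio = original_size / compressed_size = 37512 / 13832.55 = 2.7119

Compression ratio = 2.7119


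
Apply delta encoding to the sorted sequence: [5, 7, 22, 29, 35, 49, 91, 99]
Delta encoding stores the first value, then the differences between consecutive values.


First value: 5
Deltas:
  7 - 5 = 2
  22 - 7 = 15
  29 - 22 = 7
  35 - 29 = 6
  49 - 35 = 14
  91 - 49 = 42
  99 - 91 = 8


Delta encoded: [5, 2, 15, 7, 6, 14, 42, 8]


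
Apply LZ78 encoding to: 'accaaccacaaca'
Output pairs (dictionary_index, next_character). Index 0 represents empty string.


LZ78 encoding steps:
Dictionary: {0: ''}
Step 1: w='' (idx 0), next='a' -> output (0, 'a'), add 'a' as idx 1
Step 2: w='' (idx 0), next='c' -> output (0, 'c'), add 'c' as idx 2
Step 3: w='c' (idx 2), next='a' -> output (2, 'a'), add 'ca' as idx 3
Step 4: w='a' (idx 1), next='c' -> output (1, 'c'), add 'ac' as idx 4
Step 5: w='ca' (idx 3), next='c' -> output (3, 'c'), add 'cac' as idx 5
Step 6: w='a' (idx 1), next='a' -> output (1, 'a'), add 'aa' as idx 6
Step 7: w='ca' (idx 3), end of input -> output (3, '')


Encoded: [(0, 'a'), (0, 'c'), (2, 'a'), (1, 'c'), (3, 'c'), (1, 'a'), (3, '')]


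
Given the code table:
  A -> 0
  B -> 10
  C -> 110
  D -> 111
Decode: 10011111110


Decoding:
10 -> B
0 -> A
111 -> D
111 -> D
10 -> B


Result: BADDB


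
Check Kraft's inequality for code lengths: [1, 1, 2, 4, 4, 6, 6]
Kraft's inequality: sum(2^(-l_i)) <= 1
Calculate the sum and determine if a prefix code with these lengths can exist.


Sum = 2^(-1) + 2^(-1) + 2^(-2) + 2^(-4) + 2^(-4) + 2^(-6) + 2^(-6)
    = 0.5 + 0.5 + 0.25 + 0.0625 + 0.0625 + 0.015625 + 0.015625
    = 90/64 = 1.40625
Since 1.40625 > 1, Kraft's inequality is NOT satisfied.
A prefix code with these lengths CANNOT exist.

Kraft sum = 1.40625. Not satisfied.


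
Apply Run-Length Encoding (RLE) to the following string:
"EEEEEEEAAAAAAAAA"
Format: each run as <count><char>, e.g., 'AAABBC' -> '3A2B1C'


Scanning runs left to right:
  i=0: run of 'E' x 7 -> '7E'
  i=7: run of 'A' x 9 -> '9A'

RLE = 7E9A


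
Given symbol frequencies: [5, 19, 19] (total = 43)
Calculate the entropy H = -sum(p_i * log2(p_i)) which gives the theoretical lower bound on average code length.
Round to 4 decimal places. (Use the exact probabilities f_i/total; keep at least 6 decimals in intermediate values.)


Per-symbol terms -p_i * log2(p_i) with p_i = f_i/43:
  p = 5/43 = 0.116279: log2(p) = -3.104337, -p*log2(p) = 0.360969
  p = 19/43 = 0.441860: log2(p) = -1.178337, -p*log2(p) = 0.520661
  p = 19/43 = 0.441860: log2(p) = -1.178337, -p*log2(p) = 0.520661
H = 0.360969 + 0.520661 + 0.520661 = 1.402291

H = 1.4023 bits/symbol


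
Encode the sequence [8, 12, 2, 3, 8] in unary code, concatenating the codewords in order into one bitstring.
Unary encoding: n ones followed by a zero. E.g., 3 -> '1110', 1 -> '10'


Encode each number as n ones followed by a terminating 0:
  8 -> 111111110 (9 bits)
  12 -> 1111111111110 (13 bits)
  2 -> 110 (3 bits)
  3 -> 1110 (4 bits)
  8 -> 111111110 (9 bits)
Total length = 9 + 13 + 3 + 4 + 9 = 38 bits.

Unary([8, 12, 2, 3, 8]) = 11111111011111111111101101110111111110 (38 bits)


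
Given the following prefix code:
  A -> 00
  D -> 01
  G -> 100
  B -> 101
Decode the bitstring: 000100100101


Decoding step by step:
Bits 00 -> A
Bits 01 -> D
Bits 00 -> A
Bits 100 -> G
Bits 101 -> B


Decoded message: ADAGB


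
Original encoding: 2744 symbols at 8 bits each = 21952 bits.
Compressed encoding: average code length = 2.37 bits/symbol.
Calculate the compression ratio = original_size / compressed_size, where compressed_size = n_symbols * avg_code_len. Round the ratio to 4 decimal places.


original_size = n_symbols * orig_bits = 2744 * 8 = 21952 bits
compressed_size = n_symbols * avg_code_len = 2744 * 2.37 = 6503.28 bits
ratio = original_size / compressed_size = 21952 / 6503.28 = 3.3755

Compression ratio = 3.3755


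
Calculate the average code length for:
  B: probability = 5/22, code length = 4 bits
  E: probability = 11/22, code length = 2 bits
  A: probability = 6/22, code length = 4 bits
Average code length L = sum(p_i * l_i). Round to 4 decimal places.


Weighted contributions p_i * l_i:
  B: (5/22) * 4 = 20/22
  E: (11/22) * 2 = 22/22
  A: (6/22) * 4 = 24/22
Sum = (20 + 22 + 24)/22 = 66/22

L = 66/22 = 3.0000 bits/symbol


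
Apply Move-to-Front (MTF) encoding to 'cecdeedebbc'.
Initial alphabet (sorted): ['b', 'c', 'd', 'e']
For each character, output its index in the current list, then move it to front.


MTF encoding:
'c': index 1 in ['b', 'c', 'd', 'e'] -> ['c', 'b', 'd', 'e']
'e': index 3 in ['c', 'b', 'd', 'e'] -> ['e', 'c', 'b', 'd']
'c': index 1 in ['e', 'c', 'b', 'd'] -> ['c', 'e', 'b', 'd']
'd': index 3 in ['c', 'e', 'b', 'd'] -> ['d', 'c', 'e', 'b']
'e': index 2 in ['d', 'c', 'e', 'b'] -> ['e', 'd', 'c', 'b']
'e': index 0 in ['e', 'd', 'c', 'b'] -> ['e', 'd', 'c', 'b']
'd': index 1 in ['e', 'd', 'c', 'b'] -> ['d', 'e', 'c', 'b']
'e': index 1 in ['d', 'e', 'c', 'b'] -> ['e', 'd', 'c', 'b']
'b': index 3 in ['e', 'd', 'c', 'b'] -> ['b', 'e', 'd', 'c']
'b': index 0 in ['b', 'e', 'd', 'c'] -> ['b', 'e', 'd', 'c']
'c': index 3 in ['b', 'e', 'd', 'c'] -> ['c', 'b', 'e', 'd']


Output: [1, 3, 1, 3, 2, 0, 1, 1, 3, 0, 3]


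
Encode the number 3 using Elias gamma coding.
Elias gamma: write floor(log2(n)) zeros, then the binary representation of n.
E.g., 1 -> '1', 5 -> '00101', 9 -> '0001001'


num_bits = floor(log2(3)) + 1 = 2
leading_zeros = num_bits - 1 = 1
binary(3) = 11

Elias gamma(3) = '0' + '11' = 011 (3 bits)


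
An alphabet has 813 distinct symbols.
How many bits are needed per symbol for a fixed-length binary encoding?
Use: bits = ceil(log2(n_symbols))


log2(813) = 9.6671
Bracket: 2^9 = 512 < 813 <= 2^10 = 1024
So ceil(log2(813)) = 10

bits = ceil(log2(813)) = ceil(9.6671) = 10 bits


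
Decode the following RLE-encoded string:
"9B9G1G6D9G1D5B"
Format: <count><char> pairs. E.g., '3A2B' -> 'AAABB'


Expanding each <count><char> pair:
  9B -> 'BBBBBBBBB'
  9G -> 'GGGGGGGGG'
  1G -> 'G'
  6D -> 'DDDDDD'
  9G -> 'GGGGGGGGG'
  1D -> 'D'
  5B -> 'BBBBB'

Decoded = BBBBBBBBBGGGGGGGGGGDDDDDDGGGGGGGGGDBBBBB


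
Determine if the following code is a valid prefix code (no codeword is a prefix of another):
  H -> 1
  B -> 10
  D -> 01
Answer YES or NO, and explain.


Checking each pair (does one codeword prefix another?):
  H='1' vs B='10': prefix -- VIOLATION

NO -- this is NOT a valid prefix code. H (1) is a prefix of B (10).


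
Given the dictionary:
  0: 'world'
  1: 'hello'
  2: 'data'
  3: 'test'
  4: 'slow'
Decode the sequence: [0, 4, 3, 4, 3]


Look up each index in the dictionary:
  0 -> 'world'
  4 -> 'slow'
  3 -> 'test'
  4 -> 'slow'
  3 -> 'test'

Decoded: "world slow test slow test"


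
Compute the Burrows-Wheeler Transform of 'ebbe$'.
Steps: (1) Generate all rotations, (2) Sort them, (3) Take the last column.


Rotations (sorted):
  0: $ebbe -> last char: e
  1: bbe$e -> last char: e
  2: be$eb -> last char: b
  3: e$ebb -> last char: b
  4: ebbe$ -> last char: $


BWT = eebb$


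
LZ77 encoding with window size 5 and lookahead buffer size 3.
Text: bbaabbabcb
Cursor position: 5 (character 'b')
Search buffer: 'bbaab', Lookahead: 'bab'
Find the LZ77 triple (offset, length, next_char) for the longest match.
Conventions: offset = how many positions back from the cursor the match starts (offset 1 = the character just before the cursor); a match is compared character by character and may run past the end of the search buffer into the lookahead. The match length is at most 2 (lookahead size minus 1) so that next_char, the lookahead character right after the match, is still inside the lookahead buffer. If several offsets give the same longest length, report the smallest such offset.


Try each offset into the search buffer:
  offset=1 (pos 4, char 'b'): match length 1
  offset=2 (pos 3, char 'a'): match length 0
  offset=3 (pos 2, char 'a'): match length 0
  offset=4 (pos 1, char 'b'): match length 2
  offset=5 (pos 0, char 'b'): match length 1
Longest match has length 2 at offset 4.
next_char = character at position 5 + 2 = 7 -> 'b'

Best match: offset=4, length=2 (matching 'ba' starting at position 1)
LZ77 triple: (4, 2, 'b')


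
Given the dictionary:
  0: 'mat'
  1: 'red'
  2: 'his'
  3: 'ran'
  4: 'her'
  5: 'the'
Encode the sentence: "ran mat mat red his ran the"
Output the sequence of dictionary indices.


Look up each word in the dictionary:
  'ran' -> 3
  'mat' -> 0
  'mat' -> 0
  'red' -> 1
  'his' -> 2
  'ran' -> 3
  'the' -> 5

Encoded: [3, 0, 0, 1, 2, 3, 5]


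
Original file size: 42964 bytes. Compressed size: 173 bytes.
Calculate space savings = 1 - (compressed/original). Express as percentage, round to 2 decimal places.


ratio = compressed/original = 173/42964 = 0.004027
savings = 1 - ratio = 1 - 0.004027 = 0.995973
as a percentage: 0.995973 * 100 = 99.6%

Space savings = 1 - 173/42964 = 99.6%


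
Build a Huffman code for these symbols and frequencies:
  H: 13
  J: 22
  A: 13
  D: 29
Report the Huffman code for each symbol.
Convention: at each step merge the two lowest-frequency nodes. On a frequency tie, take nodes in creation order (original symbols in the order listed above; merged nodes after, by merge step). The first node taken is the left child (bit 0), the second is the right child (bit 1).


Huffman tree construction:
Step 1: Merge H(13) + A(13) = 26
Step 2: Merge J(22) + (H+A)(26) = 48
Step 3: Merge D(29) + (J+(H+A))(48) = 77
Read each symbol's code off the tree from the root (left child = 0, right child = 1).

Codes:
  H: 110 (length 3)
  J: 10 (length 2)
  A: 111 (length 3)
  D: 0 (length 1)
Average code length: 151/77 = 1.9610 bits/symbol
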